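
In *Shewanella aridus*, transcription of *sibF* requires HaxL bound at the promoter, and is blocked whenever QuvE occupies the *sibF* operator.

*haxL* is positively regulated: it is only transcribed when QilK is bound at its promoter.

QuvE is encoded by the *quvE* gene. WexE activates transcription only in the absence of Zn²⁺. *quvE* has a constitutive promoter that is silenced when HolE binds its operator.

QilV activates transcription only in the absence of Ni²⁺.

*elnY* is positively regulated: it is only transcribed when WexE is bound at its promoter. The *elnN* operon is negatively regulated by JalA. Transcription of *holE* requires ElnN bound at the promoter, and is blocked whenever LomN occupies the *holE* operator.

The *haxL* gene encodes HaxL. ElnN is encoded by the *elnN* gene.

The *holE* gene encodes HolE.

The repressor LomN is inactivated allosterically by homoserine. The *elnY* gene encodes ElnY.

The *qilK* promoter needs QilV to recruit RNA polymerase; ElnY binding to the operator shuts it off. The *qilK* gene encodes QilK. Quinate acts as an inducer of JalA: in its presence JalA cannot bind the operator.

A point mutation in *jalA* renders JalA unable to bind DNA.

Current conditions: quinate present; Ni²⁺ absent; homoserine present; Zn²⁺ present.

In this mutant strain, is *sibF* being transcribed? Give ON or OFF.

Zn²⁺ is present, so WexE is inactive.
Required activator WexE is absent, so *elnY* is not transcribed.
So ElnY is not produced.
Ni²⁺ is absent, so QilV is active.
No repressor is bound and QilV is active, so *qilK* is transcribed.
So QilK is produced and active.
No repressor is bound and QilK is active, so *haxL* is transcribed.
So HaxL is produced and active.
JalA is non-functional in this strain, so it has no effect.
With no repressor bound, *elnN* is transcribed.
So ElnN is produced and active.
Homoserine is present, so LomN is inactive.
No repressor is bound and ElnN is active, so *holE* is transcribed.
So HolE is produced and active.
With repressor HolE bound, *quvE* is not transcribed.
So QuvE is not produced.
No repressor is bound and HaxL is active, so *sibF* is transcribed.

ON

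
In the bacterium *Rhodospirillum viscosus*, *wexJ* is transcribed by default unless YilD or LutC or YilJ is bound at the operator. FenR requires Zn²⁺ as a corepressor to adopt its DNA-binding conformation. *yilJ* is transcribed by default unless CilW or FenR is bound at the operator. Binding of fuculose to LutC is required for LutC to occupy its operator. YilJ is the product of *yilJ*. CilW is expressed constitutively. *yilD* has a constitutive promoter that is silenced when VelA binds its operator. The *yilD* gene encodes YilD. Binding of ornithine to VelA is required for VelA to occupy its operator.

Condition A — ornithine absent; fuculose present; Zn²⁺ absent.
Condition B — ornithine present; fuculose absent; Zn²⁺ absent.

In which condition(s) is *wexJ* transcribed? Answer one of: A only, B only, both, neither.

Condition A:
Ornithine is absent, so VelA is inactive.
With no repressor bound, *yilD* is transcribed.
So YilD is produced and active.
Fuculose is present, so LutC is active.
CilW is produced constitutively and is active.
Zn²⁺ is absent, so FenR is inactive.
With repressor CilW bound, *yilJ* is not transcribed.
So YilJ is not produced.
With repressor YilD bound, *wexJ* is not transcribed.
→ *wexJ* is OFF in A.
Condition B:
Ornithine is present, so VelA is active.
With repressor VelA bound, *yilD* is not transcribed.
So YilD is not produced.
Fuculose is absent, so LutC is inactive.
CilW is produced constitutively and is active.
Zn²⁺ is absent, so FenR is inactive.
With repressor CilW bound, *yilJ* is not transcribed.
So YilJ is not produced.
With no repressor bound, *wexJ* is transcribed.
→ *wexJ* is ON in B.

B only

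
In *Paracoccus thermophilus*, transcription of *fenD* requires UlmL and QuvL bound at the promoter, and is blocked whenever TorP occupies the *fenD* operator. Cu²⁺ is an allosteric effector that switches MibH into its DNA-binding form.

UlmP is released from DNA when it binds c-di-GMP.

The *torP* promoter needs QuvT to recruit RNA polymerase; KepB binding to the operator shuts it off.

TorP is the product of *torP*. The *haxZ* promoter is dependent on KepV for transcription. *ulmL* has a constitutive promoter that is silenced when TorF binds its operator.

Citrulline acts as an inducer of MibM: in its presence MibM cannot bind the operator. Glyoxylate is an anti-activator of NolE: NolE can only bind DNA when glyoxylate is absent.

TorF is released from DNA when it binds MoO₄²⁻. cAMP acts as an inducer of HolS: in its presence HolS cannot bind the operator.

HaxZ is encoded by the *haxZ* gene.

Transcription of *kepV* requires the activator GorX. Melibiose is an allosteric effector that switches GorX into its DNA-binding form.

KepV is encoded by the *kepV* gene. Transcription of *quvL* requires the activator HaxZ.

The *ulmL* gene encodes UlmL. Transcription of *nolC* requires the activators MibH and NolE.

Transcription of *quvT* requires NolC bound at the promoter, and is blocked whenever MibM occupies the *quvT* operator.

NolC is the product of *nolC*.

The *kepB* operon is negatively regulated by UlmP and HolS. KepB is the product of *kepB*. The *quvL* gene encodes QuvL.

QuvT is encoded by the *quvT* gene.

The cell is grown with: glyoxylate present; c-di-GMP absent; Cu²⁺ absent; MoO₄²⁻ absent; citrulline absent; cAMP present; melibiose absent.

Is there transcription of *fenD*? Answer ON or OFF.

OFF

c-di-GMP is absent, so UlmP is active.
cAMP is present, so HolS is inactive.
With repressor UlmP bound, *kepB* is not transcribed.
So KepB is not produced.
Citrulline is absent, so MibM is active.
Cu²⁺ is absent, so MibH is inactive.
Glyoxylate is present, so NolE is inactive.
Required activator MibH is absent, so *nolC* is not transcribed.
So NolC is not produced.
With repressor MibM bound, *quvT* is not transcribed.
So QuvT is not produced.
Required activator QuvT is absent, so *torP* is not transcribed.
So TorP is not produced.
MoO₄²⁻ is absent, so TorF is active.
With repressor TorF bound, *ulmL* is not transcribed.
So UlmL is not produced.
Melibiose is absent, so GorX is inactive.
Required activator GorX is absent, so *kepV* is not transcribed.
So KepV is not produced.
Required activator KepV is absent, so *haxZ* is not transcribed.
So HaxZ is not produced.
Required activator HaxZ is absent, so *quvL* is not transcribed.
So QuvL is not produced.
Required activator UlmL is absent, so *fenD* is not transcribed.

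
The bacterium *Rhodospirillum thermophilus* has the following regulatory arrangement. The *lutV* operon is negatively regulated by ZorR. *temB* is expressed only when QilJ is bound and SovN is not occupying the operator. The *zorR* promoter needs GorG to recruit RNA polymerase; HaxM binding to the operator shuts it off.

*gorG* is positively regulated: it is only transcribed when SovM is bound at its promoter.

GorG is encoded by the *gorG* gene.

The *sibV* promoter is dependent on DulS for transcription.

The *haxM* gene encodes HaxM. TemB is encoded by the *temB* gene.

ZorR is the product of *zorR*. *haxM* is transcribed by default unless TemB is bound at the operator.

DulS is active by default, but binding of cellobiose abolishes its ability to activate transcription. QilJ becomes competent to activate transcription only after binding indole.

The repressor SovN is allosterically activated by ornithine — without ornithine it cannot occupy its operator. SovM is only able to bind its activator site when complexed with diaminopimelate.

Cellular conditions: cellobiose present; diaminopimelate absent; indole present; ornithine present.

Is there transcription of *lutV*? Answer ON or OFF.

ON

Indole is present, so QilJ is active.
Ornithine is present, so SovN is active.
With repressor SovN bound, *temB* is not transcribed.
So TemB is not produced.
With no repressor bound, *haxM* is transcribed.
So HaxM is produced and active.
Diaminopimelate is absent, so SovM is inactive.
Required activator SovM is absent, so *gorG* is not transcribed.
So GorG is not produced.
With repressor HaxM bound, *zorR* is not transcribed.
So ZorR is not produced.
With no repressor bound, *lutV* is transcribed.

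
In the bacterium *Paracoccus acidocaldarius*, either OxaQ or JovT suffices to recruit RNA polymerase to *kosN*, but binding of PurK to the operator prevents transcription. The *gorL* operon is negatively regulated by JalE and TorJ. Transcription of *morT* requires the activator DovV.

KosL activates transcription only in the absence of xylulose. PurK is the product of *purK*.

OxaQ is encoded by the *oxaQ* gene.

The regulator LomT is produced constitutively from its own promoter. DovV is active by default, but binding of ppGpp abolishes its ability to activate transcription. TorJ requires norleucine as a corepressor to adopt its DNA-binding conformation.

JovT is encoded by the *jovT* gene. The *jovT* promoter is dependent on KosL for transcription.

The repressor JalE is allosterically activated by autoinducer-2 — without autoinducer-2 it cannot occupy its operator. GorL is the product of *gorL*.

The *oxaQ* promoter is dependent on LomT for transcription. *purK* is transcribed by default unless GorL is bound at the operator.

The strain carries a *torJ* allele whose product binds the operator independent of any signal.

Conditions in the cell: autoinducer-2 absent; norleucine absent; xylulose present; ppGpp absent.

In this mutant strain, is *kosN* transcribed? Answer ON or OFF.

LomT is produced constitutively and is active.
No repressor is bound and LomT is active, so *oxaQ* is transcribed.
So OxaQ is produced and active.
Autoinducer-2 is absent, so JalE is inactive.
TorJ is constitutively active in this strain.
With repressor TorJ bound, *gorL* is not transcribed.
So GorL is not produced.
With no repressor bound, *purK* is transcribed.
So PurK is produced and active.
Xylulose is present, so KosL is inactive.
Required activator KosL is absent, so *jovT* is not transcribed.
So JovT is not produced.
With repressor PurK bound, *kosN* is not transcribed.

OFF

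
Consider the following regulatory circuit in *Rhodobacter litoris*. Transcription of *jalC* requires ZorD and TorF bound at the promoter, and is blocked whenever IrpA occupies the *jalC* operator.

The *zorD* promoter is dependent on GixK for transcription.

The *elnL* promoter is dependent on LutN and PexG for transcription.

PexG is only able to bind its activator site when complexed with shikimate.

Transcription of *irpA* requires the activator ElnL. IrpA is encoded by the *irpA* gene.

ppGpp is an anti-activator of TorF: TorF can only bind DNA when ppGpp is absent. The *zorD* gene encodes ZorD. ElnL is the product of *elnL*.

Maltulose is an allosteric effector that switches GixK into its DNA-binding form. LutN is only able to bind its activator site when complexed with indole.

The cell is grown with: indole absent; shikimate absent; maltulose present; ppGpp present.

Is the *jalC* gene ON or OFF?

OFF

Indole is absent, so LutN is inactive.
Shikimate is absent, so PexG is inactive.
Required activator LutN is absent, so *elnL* is not transcribed.
So ElnL is not produced.
Required activator ElnL is absent, so *irpA* is not transcribed.
So IrpA is not produced.
Maltulose is present, so GixK is active.
No repressor is bound and GixK is active, so *zorD* is transcribed.
So ZorD is produced and active.
ppGpp is present, so TorF is inactive.
Required activator TorF is absent, so *jalC* is not transcribed.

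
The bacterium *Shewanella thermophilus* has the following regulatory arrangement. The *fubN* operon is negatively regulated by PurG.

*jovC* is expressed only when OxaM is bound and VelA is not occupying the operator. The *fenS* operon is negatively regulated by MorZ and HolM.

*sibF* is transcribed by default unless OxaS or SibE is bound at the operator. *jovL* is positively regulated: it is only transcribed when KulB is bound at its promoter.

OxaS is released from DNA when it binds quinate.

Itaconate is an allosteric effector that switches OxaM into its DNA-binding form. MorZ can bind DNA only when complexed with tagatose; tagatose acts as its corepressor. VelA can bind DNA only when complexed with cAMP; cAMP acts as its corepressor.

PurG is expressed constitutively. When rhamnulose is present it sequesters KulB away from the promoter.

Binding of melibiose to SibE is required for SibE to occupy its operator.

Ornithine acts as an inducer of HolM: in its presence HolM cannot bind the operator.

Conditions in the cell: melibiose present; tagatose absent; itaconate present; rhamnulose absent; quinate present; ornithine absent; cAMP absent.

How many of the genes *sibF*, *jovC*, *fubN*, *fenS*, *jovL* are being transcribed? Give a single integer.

2

Quinate is present, so OxaS is inactive.
Melibiose is present, so SibE is active.
With repressor SibE bound, *sibF* is not transcribed.
→ *sibF* is OFF.
cAMP is absent, so VelA is inactive.
Itaconate is present, so OxaM is active.
No repressor is bound and OxaM is active, so *jovC* is transcribed.
→ *jovC* is ON.
PurG is produced constitutively and is active.
With repressor PurG bound, *fubN* is not transcribed.
→ *fubN* is OFF.
Tagatose is absent, so MorZ is inactive.
Ornithine is absent, so HolM is active.
With repressor HolM bound, *fenS* is not transcribed.
→ *fenS* is OFF.
Rhamnulose is absent, so KulB is active.
No repressor is bound and KulB is active, so *jovL* is transcribed.
→ *jovL* is ON.
2 of the 5 genes are transcribed.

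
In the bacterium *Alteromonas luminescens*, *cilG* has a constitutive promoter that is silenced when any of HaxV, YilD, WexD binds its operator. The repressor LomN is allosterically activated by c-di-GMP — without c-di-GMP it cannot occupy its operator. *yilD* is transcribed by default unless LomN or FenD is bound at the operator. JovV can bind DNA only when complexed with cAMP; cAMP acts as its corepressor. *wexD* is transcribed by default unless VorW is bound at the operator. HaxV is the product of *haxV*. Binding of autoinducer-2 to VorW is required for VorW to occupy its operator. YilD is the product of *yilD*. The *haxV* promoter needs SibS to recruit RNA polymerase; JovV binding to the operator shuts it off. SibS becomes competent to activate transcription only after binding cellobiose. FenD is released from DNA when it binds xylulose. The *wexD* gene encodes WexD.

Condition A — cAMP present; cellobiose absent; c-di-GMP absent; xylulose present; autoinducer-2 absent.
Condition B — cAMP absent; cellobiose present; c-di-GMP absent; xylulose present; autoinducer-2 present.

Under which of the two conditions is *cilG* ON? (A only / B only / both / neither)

Condition A:
cAMP is present, so JovV is active.
Cellobiose is absent, so SibS is inactive.
With repressor JovV bound, *haxV* is not transcribed.
So HaxV is not produced.
c-di-GMP is absent, so LomN is inactive.
Xylulose is present, so FenD is inactive.
With no repressor bound, *yilD* is transcribed.
So YilD is produced and active.
Autoinducer-2 is absent, so VorW is inactive.
With no repressor bound, *wexD* is transcribed.
So WexD is produced and active.
With repressor YilD bound, *cilG* is not transcribed.
→ *cilG* is OFF in A.
Condition B:
cAMP is absent, so JovV is inactive.
Cellobiose is present, so SibS is active.
No repressor is bound and SibS is active, so *haxV* is transcribed.
So HaxV is produced and active.
c-di-GMP is absent, so LomN is inactive.
Xylulose is present, so FenD is inactive.
With no repressor bound, *yilD* is transcribed.
So YilD is produced and active.
Autoinducer-2 is present, so VorW is active.
With repressor VorW bound, *wexD* is not transcribed.
So WexD is not produced.
With repressor HaxV bound, *cilG* is not transcribed.
→ *cilG* is OFF in B.

neither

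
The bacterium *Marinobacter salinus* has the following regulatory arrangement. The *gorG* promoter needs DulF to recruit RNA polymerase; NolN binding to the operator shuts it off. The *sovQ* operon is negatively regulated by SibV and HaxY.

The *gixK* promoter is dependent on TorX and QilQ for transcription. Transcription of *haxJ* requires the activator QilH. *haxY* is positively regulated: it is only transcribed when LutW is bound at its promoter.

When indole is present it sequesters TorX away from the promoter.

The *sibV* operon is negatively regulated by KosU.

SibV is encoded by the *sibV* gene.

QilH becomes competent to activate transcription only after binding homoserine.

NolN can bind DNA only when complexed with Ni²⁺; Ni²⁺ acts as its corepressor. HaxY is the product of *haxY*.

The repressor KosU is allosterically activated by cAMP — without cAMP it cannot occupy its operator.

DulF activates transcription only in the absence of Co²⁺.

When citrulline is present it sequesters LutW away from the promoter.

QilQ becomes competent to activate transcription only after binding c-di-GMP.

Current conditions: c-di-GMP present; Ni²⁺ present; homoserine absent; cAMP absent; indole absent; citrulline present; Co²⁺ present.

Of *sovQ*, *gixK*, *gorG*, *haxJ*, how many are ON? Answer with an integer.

cAMP is absent, so KosU is inactive.
With no repressor bound, *sibV* is transcribed.
So SibV is produced and active.
Citrulline is present, so LutW is inactive.
Required activator LutW is absent, so *haxY* is not transcribed.
So HaxY is not produced.
With repressor SibV bound, *sovQ* is not transcribed.
→ *sovQ* is OFF.
Indole is absent, so TorX is active.
c-di-GMP is present, so QilQ is active.
No repressor is bound and TorX and QilQ are active, so *gixK* is transcribed.
→ *gixK* is ON.
Co²⁺ is present, so DulF is inactive.
Ni²⁺ is present, so NolN is active.
With repressor NolN bound, *gorG* is not transcribed.
→ *gorG* is OFF.
Homoserine is absent, so QilH is inactive.
Required activator QilH is absent, so *haxJ* is not transcribed.
→ *haxJ* is OFF.
1 of the 4 genes is transcribed.

1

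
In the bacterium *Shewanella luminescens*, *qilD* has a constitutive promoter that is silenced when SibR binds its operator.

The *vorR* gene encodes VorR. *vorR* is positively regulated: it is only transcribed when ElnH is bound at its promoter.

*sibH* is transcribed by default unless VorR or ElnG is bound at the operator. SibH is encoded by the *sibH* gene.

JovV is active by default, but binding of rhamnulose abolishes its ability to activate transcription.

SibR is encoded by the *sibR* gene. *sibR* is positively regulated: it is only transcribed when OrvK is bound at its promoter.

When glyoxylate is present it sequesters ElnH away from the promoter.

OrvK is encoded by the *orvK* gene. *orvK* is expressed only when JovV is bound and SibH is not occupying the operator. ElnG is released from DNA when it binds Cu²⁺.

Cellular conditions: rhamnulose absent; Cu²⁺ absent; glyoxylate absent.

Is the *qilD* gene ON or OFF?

Glyoxylate is absent, so ElnH is active.
No repressor is bound and ElnH is active, so *vorR* is transcribed.
So VorR is produced and active.
Cu²⁺ is absent, so ElnG is active.
With repressor VorR bound, *sibH* is not transcribed.
So SibH is not produced.
Rhamnulose is absent, so JovV is active.
No repressor is bound and JovV is active, so *orvK* is transcribed.
So OrvK is produced and active.
No repressor is bound and OrvK is active, so *sibR* is transcribed.
So SibR is produced and active.
With repressor SibR bound, *qilD* is not transcribed.

OFF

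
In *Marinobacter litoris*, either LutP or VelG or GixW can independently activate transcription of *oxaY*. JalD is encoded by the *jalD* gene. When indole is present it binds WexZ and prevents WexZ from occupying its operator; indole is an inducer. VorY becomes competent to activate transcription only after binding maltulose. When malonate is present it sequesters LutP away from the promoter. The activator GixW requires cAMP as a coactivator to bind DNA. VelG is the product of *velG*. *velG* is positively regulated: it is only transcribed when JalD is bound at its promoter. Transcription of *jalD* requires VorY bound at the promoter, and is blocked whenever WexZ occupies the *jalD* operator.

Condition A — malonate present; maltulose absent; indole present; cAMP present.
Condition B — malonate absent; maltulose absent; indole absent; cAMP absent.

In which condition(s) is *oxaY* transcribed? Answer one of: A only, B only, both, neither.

both

Condition A:
Malonate is present, so LutP is inactive.
Maltulose is absent, so VorY is inactive.
Indole is present, so WexZ is inactive.
Required activator VorY is absent, so *jalD* is not transcribed.
So JalD is not produced.
Required activator JalD is absent, so *velG* is not transcribed.
So VelG is not produced.
cAMP is present, so GixW is active.
Activator GixW is present, so *oxaY* is transcribed.
→ *oxaY* is ON in A.
Condition B:
Malonate is absent, so LutP is active.
Maltulose is absent, so VorY is inactive.
Indole is absent, so WexZ is active.
With repressor WexZ bound, *jalD* is not transcribed.
So JalD is not produced.
Required activator JalD is absent, so *velG* is not transcribed.
So VelG is not produced.
cAMP is absent, so GixW is inactive.
Activator LutP is present, so *oxaY* is transcribed.
→ *oxaY* is ON in B.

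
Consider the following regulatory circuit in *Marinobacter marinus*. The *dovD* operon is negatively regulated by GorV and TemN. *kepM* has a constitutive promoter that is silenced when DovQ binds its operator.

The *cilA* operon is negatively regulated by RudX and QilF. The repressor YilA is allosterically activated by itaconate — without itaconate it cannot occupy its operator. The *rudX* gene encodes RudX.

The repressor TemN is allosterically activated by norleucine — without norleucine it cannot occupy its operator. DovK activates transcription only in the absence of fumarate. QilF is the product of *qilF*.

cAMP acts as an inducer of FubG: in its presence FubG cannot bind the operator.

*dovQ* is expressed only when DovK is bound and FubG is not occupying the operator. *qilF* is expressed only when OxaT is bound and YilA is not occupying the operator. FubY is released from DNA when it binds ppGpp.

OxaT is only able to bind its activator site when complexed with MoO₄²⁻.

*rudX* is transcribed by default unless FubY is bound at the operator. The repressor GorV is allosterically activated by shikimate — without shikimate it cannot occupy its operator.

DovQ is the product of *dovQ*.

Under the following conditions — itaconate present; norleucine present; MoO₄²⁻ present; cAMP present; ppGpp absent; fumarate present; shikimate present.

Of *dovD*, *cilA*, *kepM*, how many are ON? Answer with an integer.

Shikimate is present, so GorV is active.
Norleucine is present, so TemN is active.
With repressor GorV bound, *dovD* is not transcribed.
→ *dovD* is OFF.
ppGpp is absent, so FubY is active.
With repressor FubY bound, *rudX* is not transcribed.
So RudX is not produced.
MoO₄²⁻ is present, so OxaT is active.
Itaconate is present, so YilA is active.
With repressor YilA bound, *qilF* is not transcribed.
So QilF is not produced.
With no repressor bound, *cilA* is transcribed.
→ *cilA* is ON.
cAMP is present, so FubG is inactive.
Fumarate is present, so DovK is inactive.
Required activator DovK is absent, so *dovQ* is not transcribed.
So DovQ is not produced.
With no repressor bound, *kepM* is transcribed.
→ *kepM* is ON.
2 of the 3 genes are transcribed.

2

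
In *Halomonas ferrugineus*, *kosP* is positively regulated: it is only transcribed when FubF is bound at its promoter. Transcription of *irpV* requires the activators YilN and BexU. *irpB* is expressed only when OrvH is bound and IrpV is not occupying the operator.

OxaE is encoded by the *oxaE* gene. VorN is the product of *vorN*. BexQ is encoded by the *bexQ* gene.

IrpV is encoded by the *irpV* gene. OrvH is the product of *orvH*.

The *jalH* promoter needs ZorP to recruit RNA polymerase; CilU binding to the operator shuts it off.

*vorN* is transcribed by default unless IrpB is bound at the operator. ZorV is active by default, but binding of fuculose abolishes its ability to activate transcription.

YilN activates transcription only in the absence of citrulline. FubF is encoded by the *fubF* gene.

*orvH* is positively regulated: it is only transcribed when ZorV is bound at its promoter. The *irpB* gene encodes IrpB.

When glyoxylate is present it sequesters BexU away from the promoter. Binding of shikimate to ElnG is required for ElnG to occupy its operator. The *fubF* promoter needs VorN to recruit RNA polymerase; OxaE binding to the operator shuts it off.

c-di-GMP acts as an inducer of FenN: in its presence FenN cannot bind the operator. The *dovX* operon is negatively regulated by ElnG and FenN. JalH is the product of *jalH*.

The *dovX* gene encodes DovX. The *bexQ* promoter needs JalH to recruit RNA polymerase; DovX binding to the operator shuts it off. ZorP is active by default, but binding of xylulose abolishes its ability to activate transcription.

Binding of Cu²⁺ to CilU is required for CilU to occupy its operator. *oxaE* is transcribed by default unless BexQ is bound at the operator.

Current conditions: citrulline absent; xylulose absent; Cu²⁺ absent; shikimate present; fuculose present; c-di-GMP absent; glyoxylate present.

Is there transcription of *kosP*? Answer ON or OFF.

ON

Shikimate is present, so ElnG is active.
c-di-GMP is absent, so FenN is active.
With repressor ElnG bound, *dovX* is not transcribed.
So DovX is not produced.
Cu²⁺ is absent, so CilU is inactive.
Xylulose is absent, so ZorP is active.
No repressor is bound and ZorP is active, so *jalH* is transcribed.
So JalH is produced and active.
No repressor is bound and JalH is active, so *bexQ* is transcribed.
So BexQ is produced and active.
With repressor BexQ bound, *oxaE* is not transcribed.
So OxaE is not produced.
Fuculose is present, so ZorV is inactive.
Required activator ZorV is absent, so *orvH* is not transcribed.
So OrvH is not produced.
Citrulline is absent, so YilN is active.
Glyoxylate is present, so BexU is inactive.
Required activator BexU is absent, so *irpV* is not transcribed.
So IrpV is not produced.
Required activator OrvH is absent, so *irpB* is not transcribed.
So IrpB is not produced.
With no repressor bound, *vorN* is transcribed.
So VorN is produced and active.
No repressor is bound and VorN is active, so *fubF* is transcribed.
So FubF is produced and active.
No repressor is bound and FubF is active, so *kosP* is transcribed.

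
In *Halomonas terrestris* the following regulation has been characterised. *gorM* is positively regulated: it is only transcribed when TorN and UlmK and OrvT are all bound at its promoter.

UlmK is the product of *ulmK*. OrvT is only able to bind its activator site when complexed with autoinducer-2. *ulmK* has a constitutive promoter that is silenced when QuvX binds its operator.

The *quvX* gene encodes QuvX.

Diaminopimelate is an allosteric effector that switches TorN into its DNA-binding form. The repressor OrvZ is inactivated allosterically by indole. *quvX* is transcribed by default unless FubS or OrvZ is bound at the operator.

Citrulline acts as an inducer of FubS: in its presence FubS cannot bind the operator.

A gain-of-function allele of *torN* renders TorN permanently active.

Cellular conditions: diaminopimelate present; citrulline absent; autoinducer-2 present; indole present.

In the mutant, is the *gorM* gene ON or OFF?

ON

TorN is constitutively active in this strain.
Citrulline is absent, so FubS is active.
Indole is present, so OrvZ is inactive.
With repressor FubS bound, *quvX* is not transcribed.
So QuvX is not produced.
With no repressor bound, *ulmK* is transcribed.
So UlmK is produced and active.
Autoinducer-2 is present, so OrvT is active.
No repressor is bound and TorN and UlmK and OrvT are active, so *gorM* is transcribed.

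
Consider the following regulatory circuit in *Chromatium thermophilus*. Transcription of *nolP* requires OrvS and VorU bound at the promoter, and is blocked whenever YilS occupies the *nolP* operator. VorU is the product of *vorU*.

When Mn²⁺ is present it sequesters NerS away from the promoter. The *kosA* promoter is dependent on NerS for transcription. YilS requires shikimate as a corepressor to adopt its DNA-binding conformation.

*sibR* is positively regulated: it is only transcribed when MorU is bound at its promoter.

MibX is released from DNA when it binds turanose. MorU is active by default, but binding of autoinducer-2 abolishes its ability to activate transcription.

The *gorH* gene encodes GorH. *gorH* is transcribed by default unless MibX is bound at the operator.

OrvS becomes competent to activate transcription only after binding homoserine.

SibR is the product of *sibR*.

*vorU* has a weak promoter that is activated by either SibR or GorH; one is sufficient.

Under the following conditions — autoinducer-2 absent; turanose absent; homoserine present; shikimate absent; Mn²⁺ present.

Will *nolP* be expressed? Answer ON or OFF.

Homoserine is present, so OrvS is active.
Shikimate is absent, so YilS is inactive.
Autoinducer-2 is absent, so MorU is active.
No repressor is bound and MorU is active, so *sibR* is transcribed.
So SibR is produced and active.
Turanose is absent, so MibX is active.
With repressor MibX bound, *gorH* is not transcribed.
So GorH is not produced.
Activator SibR is present, so *vorU* is transcribed.
So VorU is produced and active.
No repressor is bound and OrvS and VorU are active, so *nolP* is transcribed.

ON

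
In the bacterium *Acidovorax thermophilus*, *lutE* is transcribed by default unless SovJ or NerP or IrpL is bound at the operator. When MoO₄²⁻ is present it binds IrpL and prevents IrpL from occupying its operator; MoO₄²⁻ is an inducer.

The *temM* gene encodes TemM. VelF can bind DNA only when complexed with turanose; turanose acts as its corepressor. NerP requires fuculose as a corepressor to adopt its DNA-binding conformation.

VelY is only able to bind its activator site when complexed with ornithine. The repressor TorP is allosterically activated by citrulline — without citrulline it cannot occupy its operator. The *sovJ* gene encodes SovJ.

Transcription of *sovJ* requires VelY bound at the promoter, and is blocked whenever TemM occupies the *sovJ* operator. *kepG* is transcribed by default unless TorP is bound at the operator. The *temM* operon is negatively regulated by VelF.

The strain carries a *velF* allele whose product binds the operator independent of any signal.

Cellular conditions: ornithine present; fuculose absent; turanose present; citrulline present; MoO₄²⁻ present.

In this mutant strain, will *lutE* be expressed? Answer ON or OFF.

VelF is constitutively active in this strain.
With repressor VelF bound, *temM* is not transcribed.
So TemM is not produced.
Ornithine is present, so VelY is active.
No repressor is bound and VelY is active, so *sovJ* is transcribed.
So SovJ is produced and active.
Fuculose is absent, so NerP is inactive.
MoO₄²⁻ is present, so IrpL is inactive.
With repressor SovJ bound, *lutE* is not transcribed.

OFF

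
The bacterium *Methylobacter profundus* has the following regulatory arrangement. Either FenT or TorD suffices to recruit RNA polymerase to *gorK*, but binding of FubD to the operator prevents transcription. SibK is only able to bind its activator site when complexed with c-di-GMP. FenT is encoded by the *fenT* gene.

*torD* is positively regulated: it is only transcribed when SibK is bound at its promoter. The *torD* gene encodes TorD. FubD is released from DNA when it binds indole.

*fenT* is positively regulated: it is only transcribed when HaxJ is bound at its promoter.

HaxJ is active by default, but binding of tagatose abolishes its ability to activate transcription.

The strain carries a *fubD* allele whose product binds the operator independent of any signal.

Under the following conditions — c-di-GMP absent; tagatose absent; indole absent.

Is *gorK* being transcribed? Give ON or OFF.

OFF

FubD is constitutively active in this strain.
Tagatose is absent, so HaxJ is active.
No repressor is bound and HaxJ is active, so *fenT* is transcribed.
So FenT is produced and active.
c-di-GMP is absent, so SibK is inactive.
Required activator SibK is absent, so *torD* is not transcribed.
So TorD is not produced.
With repressor FubD bound, *gorK* is not transcribed.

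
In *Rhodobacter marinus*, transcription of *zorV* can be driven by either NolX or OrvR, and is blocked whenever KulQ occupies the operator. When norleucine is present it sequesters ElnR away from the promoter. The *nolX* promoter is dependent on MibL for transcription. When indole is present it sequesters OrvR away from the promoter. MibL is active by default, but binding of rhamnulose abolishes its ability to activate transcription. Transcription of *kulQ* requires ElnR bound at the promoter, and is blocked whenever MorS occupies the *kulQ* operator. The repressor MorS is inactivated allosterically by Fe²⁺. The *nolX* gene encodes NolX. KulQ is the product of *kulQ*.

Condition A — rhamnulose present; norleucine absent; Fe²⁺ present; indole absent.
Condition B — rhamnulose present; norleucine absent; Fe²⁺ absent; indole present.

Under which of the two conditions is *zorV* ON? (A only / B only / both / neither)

neither

Condition A:
Rhamnulose is present, so MibL is inactive.
Required activator MibL is absent, so *nolX* is not transcribed.
So NolX is not produced.
Norleucine is absent, so ElnR is active.
Fe²⁺ is present, so MorS is inactive.
No repressor is bound and ElnR is active, so *kulQ* is transcribed.
So KulQ is produced and active.
Indole is absent, so OrvR is active.
With repressor KulQ bound, *zorV* is not transcribed.
→ *zorV* is OFF in A.
Condition B:
Rhamnulose is present, so MibL is inactive.
Required activator MibL is absent, so *nolX* is not transcribed.
So NolX is not produced.
Norleucine is absent, so ElnR is active.
Fe²⁺ is absent, so MorS is active.
With repressor MorS bound, *kulQ* is not transcribed.
So KulQ is not produced.
Indole is present, so OrvR is inactive.
No activator is available at the *zorV* promoter, so *zorV* is not transcribed.
→ *zorV* is OFF in B.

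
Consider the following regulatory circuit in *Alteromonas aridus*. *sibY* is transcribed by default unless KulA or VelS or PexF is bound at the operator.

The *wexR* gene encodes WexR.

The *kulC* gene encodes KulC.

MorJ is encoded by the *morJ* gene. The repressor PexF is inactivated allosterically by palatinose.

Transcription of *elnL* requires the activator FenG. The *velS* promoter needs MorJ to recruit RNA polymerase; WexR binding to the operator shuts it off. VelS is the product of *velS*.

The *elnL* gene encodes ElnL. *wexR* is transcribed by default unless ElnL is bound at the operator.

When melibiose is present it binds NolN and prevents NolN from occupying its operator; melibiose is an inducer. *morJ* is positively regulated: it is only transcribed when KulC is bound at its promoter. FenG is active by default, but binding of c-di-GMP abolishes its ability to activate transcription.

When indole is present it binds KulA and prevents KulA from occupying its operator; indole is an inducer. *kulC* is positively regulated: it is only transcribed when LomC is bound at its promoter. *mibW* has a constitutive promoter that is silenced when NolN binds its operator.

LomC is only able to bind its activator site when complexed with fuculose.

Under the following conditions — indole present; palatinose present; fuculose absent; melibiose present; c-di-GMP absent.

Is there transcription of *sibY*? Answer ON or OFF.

Indole is present, so KulA is inactive.
Fuculose is absent, so LomC is inactive.
Required activator LomC is absent, so *kulC* is not transcribed.
So KulC is not produced.
Required activator KulC is absent, so *morJ* is not transcribed.
So MorJ is not produced.
c-di-GMP is absent, so FenG is active.
No repressor is bound and FenG is active, so *elnL* is transcribed.
So ElnL is produced and active.
With repressor ElnL bound, *wexR* is not transcribed.
So WexR is not produced.
Required activator MorJ is absent, so *velS* is not transcribed.
So VelS is not produced.
Palatinose is present, so PexF is inactive.
With no repressor bound, *sibY* is transcribed.

ON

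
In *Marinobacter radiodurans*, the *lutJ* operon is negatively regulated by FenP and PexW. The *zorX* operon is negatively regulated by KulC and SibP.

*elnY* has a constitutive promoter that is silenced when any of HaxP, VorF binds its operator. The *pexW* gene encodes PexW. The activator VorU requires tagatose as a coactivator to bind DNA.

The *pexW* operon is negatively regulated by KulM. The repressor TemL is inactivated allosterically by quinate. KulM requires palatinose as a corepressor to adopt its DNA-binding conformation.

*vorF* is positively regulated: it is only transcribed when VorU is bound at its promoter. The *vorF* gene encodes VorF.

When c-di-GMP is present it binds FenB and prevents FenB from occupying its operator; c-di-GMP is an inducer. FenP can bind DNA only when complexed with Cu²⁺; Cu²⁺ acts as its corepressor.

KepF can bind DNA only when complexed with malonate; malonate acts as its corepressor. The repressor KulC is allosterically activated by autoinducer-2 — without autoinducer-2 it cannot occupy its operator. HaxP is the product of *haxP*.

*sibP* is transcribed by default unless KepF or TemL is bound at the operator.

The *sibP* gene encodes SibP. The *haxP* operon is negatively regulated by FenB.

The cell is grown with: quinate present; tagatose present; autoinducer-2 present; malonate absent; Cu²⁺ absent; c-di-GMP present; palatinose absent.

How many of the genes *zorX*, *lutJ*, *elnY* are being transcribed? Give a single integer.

Autoinducer-2 is present, so KulC is active.
Malonate is absent, so KepF is inactive.
Quinate is present, so TemL is inactive.
With no repressor bound, *sibP* is transcribed.
So SibP is produced and active.
With repressor KulC bound, *zorX* is not transcribed.
→ *zorX* is OFF.
Cu²⁺ is absent, so FenP is inactive.
Palatinose is absent, so KulM is inactive.
With no repressor bound, *pexW* is transcribed.
So PexW is produced and active.
With repressor PexW bound, *lutJ* is not transcribed.
→ *lutJ* is OFF.
c-di-GMP is present, so FenB is inactive.
With no repressor bound, *haxP* is transcribed.
So HaxP is produced and active.
Tagatose is present, so VorU is active.
No repressor is bound and VorU is active, so *vorF* is transcribed.
So VorF is produced and active.
With repressor HaxP bound, *elnY* is not transcribed.
→ *elnY* is OFF.
0 of the 3 genes are transcribed.

0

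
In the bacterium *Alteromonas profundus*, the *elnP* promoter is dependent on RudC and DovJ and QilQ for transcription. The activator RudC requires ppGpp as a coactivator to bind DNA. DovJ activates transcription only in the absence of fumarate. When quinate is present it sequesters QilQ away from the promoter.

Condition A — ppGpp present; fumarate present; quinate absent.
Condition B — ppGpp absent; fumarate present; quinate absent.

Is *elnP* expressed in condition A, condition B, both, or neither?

Condition A:
ppGpp is present, so RudC is active.
Fumarate is present, so DovJ is inactive.
Quinate is absent, so QilQ is active.
Required activator DovJ is absent, so *elnP* is not transcribed.
→ *elnP* is OFF in A.
Condition B:
ppGpp is absent, so RudC is inactive.
Fumarate is present, so DovJ is inactive.
Quinate is absent, so QilQ is active.
Required activator RudC is absent, so *elnP* is not transcribed.
→ *elnP* is OFF in B.

neither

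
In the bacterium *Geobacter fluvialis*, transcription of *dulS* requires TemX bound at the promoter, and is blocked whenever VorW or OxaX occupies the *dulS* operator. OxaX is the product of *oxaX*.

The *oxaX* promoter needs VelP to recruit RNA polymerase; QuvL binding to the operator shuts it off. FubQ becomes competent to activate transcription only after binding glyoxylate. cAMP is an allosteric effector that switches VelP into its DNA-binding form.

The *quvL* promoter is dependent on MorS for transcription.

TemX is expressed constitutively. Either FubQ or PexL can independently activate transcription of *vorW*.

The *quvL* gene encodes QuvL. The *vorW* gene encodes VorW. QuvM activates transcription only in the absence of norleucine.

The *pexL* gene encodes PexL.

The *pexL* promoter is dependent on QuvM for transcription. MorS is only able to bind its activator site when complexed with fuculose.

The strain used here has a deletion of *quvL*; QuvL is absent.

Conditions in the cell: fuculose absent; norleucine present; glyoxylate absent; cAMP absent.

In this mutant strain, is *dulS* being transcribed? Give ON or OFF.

ON

TemX is produced constitutively and is active.
Glyoxylate is absent, so FubQ is inactive.
Norleucine is present, so QuvM is inactive.
Required activator QuvM is absent, so *pexL* is not transcribed.
So PexL is not produced.
No activator is available at the *vorW* promoter, so *vorW* is not transcribed.
So VorW is not produced.
QuvL is non-functional in this strain, so it has no effect.
cAMP is absent, so VelP is inactive.
Required activator VelP is absent, so *oxaX* is not transcribed.
So OxaX is not produced.
No repressor is bound and TemX is active, so *dulS* is transcribed.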